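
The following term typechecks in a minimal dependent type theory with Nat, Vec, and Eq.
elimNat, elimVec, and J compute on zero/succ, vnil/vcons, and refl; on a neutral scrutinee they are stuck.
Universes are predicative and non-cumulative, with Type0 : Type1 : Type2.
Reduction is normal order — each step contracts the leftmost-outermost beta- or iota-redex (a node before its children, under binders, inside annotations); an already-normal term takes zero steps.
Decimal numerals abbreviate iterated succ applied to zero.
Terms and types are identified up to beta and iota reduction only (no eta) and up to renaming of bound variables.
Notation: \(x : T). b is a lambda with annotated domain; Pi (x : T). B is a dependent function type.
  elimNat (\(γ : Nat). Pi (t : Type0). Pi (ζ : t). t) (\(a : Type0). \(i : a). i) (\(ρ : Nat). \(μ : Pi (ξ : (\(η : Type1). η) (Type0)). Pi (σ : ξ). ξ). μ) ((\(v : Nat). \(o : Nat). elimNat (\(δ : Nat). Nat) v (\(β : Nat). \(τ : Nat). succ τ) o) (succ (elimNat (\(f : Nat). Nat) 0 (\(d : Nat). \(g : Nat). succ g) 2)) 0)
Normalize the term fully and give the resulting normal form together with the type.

reduced normal form:
  \(γ : Type0). \(t : γ). t
type:
  Pi (γ : Type0). Pi (t : γ). γ


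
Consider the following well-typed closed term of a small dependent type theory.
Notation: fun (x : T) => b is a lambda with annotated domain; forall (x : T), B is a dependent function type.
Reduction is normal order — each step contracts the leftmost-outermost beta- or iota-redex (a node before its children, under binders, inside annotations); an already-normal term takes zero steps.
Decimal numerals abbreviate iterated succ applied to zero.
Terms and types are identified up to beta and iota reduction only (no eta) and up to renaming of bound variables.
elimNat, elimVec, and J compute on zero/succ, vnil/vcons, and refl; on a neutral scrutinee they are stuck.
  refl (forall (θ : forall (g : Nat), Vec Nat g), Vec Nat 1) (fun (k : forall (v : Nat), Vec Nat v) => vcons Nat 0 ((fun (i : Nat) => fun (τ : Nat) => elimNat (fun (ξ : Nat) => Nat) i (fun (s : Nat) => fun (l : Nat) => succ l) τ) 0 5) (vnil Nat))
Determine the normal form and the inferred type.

reduced normal form:
  refl (forall (θ : forall (g : Nat), Vec Nat g), Vec Nat 1) (fun (k : forall (v : Nat), Vec Nat v) => vcons Nat 0 5 (vnil Nat))
inferred type:
  Eq (forall (θ : forall (g : Nat), Vec Nat g), Vec Nat 1) (fun (k : forall (v : Nat), Vec Nat v) => vcons Nat 0 5 (vnil Nat)) (fun (i : forall (τ : Nat), Vec Nat τ) => vcons Nat 0 5 (vnil Nat))


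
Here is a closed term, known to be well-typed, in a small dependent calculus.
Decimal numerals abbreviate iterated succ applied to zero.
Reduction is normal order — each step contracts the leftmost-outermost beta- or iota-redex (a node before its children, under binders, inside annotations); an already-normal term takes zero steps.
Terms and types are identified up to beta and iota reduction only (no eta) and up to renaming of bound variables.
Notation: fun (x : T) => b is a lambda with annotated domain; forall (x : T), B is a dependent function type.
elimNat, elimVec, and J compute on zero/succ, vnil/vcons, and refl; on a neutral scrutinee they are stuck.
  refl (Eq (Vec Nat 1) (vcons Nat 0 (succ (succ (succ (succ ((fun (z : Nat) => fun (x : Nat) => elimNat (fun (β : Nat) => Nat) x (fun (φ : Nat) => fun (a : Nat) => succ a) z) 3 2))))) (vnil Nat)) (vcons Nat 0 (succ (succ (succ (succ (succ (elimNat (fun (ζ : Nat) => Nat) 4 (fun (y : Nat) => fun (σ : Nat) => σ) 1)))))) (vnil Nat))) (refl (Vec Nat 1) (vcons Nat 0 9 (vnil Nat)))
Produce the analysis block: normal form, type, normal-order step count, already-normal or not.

resulting normal form:
  refl (Eq (Vec Nat 1) (vcons Nat 0 9 (vnil Nat)) (vcons Nat 0 9 (vnil Nat))) (refl (Vec Nat 1) (vcons Nat 0 9 (vnil Nat)))
the term's type:
  Eq (Eq (Vec Nat 1) (vcons Nat 0 9 (vnil Nat)) (vcons Nat 0 9 (vnil Nat))) (refl (Vec Nat 1) (vcons Nat 0 9 (vnil Nat))) (refl (Vec Nat 1) (vcons Nat 0 9 (vnil Nat)))
normal-order step count: 16
started in normal form: no
first contracted redex: a beta-redex


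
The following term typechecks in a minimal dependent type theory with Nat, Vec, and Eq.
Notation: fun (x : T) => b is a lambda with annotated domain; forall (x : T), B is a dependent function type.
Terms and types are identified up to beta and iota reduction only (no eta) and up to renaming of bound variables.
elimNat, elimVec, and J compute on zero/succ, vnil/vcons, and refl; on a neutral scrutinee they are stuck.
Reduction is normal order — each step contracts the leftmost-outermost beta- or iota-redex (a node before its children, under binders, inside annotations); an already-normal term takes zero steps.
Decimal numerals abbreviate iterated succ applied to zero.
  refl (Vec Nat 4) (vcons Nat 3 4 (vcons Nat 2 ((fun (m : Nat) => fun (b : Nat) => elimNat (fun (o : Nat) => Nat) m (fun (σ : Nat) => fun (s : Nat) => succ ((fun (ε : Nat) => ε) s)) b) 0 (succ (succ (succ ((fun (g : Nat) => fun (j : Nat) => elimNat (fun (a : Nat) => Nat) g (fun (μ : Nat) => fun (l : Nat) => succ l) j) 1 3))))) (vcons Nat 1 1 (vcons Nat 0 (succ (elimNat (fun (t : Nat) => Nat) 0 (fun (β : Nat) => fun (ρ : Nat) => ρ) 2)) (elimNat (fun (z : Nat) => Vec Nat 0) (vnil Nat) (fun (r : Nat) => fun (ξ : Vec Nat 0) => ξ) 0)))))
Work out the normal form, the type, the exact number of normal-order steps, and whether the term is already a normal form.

reduced normal form:
  refl (Vec Nat 4) (vcons Nat 3 4 (vcons Nat 2 7 (vcons Nat 1 1 (vcons Nat 0 1 (vnil Nat)))))
type:
  Eq (Vec Nat 4) (vcons Nat 3 4 (vcons Nat 2 7 (vcons Nat 1 1 (vcons Nat 0 1 (vnil Nat))))) (vcons Nat 3 4 (vcons Nat 2 7 (vcons Nat 1 1 (vcons Nat 0 1 (vnil Nat)))))
normal-order step count: 48
already normal: no
first contracted redex: a beta-redex


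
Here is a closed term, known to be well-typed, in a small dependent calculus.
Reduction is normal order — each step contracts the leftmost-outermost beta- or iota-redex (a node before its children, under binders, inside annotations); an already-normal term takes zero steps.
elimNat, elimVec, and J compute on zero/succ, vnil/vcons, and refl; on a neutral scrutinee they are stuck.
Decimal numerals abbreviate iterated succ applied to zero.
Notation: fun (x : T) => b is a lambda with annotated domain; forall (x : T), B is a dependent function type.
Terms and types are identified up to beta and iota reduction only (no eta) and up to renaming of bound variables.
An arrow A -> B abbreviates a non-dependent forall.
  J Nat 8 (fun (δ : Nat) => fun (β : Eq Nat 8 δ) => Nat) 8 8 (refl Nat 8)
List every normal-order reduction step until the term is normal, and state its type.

reduction (normal order):
  J Nat 8 (fun (δ : Nat) => fun (β : Eq Nat 8 δ) => Nat) 8 8 (refl Nat 8)
  ~> 8
the term's type:
  Nat


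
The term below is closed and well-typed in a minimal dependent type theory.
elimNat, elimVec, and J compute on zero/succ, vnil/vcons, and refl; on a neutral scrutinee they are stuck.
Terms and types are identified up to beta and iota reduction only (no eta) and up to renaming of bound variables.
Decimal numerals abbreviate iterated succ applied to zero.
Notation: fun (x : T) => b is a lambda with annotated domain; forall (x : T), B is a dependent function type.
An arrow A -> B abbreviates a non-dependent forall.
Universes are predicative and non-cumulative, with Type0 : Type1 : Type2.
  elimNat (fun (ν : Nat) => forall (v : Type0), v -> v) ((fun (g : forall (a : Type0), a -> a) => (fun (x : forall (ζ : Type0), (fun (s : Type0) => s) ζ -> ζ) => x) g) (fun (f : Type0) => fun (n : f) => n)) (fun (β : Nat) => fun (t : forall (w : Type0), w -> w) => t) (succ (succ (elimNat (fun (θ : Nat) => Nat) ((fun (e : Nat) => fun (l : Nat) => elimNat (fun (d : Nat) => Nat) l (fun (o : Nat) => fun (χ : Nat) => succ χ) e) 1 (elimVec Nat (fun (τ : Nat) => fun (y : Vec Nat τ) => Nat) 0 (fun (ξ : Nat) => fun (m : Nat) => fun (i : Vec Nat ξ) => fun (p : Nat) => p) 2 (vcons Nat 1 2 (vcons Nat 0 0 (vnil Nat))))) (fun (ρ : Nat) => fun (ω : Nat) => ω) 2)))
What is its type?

the term's type:
  forall (ν : Type0), ν -> ν


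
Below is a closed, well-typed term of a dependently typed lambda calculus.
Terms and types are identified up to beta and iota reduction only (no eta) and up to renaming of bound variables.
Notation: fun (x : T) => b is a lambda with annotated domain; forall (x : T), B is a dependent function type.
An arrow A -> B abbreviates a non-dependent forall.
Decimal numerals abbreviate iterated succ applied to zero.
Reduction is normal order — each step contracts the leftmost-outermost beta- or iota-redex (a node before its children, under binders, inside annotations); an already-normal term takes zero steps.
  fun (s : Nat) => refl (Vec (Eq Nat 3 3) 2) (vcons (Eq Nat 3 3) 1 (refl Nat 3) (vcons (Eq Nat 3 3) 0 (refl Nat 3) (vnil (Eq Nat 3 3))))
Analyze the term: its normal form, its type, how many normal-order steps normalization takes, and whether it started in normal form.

normal form:
  fun (s : Nat) => refl (Vec (Eq Nat 3 3) 2) (vcons (Eq Nat 3 3) 1 (refl Nat 3) (vcons (Eq Nat 3 3) 0 (refl Nat 3) (vnil (Eq Nat 3 3))))
the term's type:
  Nat -> Eq (Vec (Eq Nat 3 3) 2) (vcons (Eq Nat 3 3) 1 (refl Nat 3) (vcons (Eq Nat 3 3) 0 (refl Nat 3) (vnil (Eq Nat 3 3)))) (vcons (Eq Nat 3 3) 1 (refl Nat 3) (vcons (Eq Nat 3 3) 0 (refl Nat 3) (vnil (Eq Nat 3 3))))
reduction steps (normal order): 0
already normal: yes


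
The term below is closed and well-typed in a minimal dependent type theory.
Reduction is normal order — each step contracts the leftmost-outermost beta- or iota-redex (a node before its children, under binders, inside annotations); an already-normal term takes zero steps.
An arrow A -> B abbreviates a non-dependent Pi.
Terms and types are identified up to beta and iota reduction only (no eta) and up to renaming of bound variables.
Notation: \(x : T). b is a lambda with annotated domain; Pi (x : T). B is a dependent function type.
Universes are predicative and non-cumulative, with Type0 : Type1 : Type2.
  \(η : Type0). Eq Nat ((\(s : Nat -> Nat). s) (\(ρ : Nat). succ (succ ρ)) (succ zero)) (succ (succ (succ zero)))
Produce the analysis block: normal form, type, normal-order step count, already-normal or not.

reduced normal form:
  \(η : Type0). Eq Nat (succ (succ (succ zero))) (succ (succ (succ zero)))
type:
  Type0 -> Type0
reduction steps (normal order): 2
already normal: no
first redex: a beta-redex


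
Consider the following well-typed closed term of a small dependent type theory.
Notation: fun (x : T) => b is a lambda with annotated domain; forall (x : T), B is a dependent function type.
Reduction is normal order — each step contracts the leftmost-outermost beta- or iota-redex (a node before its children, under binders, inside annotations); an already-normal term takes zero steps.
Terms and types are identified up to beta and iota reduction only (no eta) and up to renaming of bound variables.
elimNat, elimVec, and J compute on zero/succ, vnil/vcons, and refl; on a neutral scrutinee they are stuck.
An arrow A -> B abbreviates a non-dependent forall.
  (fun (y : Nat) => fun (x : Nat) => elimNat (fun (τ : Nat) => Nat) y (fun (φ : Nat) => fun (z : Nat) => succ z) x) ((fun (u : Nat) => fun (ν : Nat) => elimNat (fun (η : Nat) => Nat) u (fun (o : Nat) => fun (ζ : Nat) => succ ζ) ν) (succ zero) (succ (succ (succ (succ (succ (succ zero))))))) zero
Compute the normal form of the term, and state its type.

resulting normal form:
  succ (succ (succ (succ (succ (succ (succ zero))))))
the term's type:
  Nat


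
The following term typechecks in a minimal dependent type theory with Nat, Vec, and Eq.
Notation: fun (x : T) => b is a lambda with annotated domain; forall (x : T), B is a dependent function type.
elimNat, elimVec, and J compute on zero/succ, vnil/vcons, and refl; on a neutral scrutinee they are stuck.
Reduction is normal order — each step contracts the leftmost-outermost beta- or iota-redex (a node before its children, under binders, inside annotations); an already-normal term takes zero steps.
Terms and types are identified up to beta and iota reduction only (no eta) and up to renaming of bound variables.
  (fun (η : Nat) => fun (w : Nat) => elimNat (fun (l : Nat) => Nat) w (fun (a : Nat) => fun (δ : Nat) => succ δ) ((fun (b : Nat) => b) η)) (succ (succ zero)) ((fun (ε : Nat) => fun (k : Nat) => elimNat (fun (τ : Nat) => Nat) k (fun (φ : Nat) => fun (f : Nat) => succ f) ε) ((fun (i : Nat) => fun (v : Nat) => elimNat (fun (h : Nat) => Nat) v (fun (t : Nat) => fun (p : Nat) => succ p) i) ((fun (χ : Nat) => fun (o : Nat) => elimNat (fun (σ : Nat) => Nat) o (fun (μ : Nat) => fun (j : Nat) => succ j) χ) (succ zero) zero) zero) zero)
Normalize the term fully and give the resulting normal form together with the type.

resulting normal form:
  succ (succ (succ zero))
the term's type:
  Nat
observation: normalization takes exactly 28 steps under the normal-order strategy.


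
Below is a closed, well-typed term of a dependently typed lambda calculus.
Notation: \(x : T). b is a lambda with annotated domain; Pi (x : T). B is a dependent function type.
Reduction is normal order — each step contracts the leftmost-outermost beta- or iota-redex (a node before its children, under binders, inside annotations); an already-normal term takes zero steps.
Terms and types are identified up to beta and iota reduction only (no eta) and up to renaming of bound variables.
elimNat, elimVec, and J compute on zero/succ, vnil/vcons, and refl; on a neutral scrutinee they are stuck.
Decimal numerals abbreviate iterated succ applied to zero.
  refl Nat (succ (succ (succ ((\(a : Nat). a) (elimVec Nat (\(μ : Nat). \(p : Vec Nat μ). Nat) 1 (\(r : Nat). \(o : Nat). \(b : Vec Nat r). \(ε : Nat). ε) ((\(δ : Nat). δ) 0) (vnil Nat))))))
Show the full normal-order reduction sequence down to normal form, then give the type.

normal-order reduction sequence:
  refl Nat (succ (succ (succ ((\(a : Nat). a) (elimVec Nat (\(μ : Nat). \(p : Vec Nat μ). Nat) 1 (\(r : Nat). \(o : Nat). \(b : Vec Nat r). \(ε : Nat). ε) ((\(δ : Nat). δ) 0) (vnil Nat))))))
  ~> refl Nat (succ (succ (succ (elimVec Nat (\(a : Nat). \(μ : Vec Nat a). Nat) 1 (\(p : Nat). \(r : Nat). \(o : Vec Nat p). \(b : Nat). b) ((\(ε : Nat). ε) 0) (vnil Nat)))))
  ~> refl Nat 4
type:
  Eq Nat 4 4


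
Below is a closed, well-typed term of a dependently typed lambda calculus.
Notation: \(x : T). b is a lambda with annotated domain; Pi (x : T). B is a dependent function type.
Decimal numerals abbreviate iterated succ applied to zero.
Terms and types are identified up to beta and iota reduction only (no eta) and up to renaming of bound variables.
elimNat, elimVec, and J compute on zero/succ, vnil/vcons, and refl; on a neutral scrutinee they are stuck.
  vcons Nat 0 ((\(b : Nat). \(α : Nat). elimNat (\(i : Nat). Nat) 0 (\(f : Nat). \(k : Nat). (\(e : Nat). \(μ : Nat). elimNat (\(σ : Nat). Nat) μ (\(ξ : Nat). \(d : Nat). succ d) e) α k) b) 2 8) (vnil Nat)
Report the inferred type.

the term's type:
  Vec Nat 1


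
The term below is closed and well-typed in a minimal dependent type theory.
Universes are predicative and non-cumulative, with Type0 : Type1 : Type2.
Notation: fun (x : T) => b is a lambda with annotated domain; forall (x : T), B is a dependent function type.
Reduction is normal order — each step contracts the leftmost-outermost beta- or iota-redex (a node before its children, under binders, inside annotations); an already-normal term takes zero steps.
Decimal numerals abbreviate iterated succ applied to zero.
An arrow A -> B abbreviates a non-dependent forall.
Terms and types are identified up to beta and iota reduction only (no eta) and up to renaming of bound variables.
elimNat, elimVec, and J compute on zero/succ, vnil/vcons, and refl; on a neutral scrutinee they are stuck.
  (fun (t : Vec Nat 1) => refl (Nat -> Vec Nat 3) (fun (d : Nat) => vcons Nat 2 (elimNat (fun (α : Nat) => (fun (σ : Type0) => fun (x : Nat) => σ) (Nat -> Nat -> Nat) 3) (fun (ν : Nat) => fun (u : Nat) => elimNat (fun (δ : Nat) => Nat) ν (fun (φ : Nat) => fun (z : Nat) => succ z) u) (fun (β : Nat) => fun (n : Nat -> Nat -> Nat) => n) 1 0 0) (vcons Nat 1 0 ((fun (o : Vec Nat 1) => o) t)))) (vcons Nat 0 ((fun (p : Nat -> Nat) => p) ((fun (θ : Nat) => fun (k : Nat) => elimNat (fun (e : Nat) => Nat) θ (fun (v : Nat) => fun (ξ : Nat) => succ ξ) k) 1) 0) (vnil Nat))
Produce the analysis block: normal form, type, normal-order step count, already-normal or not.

normal form:
  refl (Nat -> Vec Nat 3) (fun (t : Nat) => vcons Nat 2 0 (vcons Nat 1 0 (vcons Nat 0 1 (vnil Nat))))
inferred type:
  Eq (Nat -> Vec Nat 3) (fun (t : Nat) => vcons Nat 2 0 (vcons Nat 1 0 (vcons Nat 0 1 (vnil Nat)))) (fun (d : Nat) => vcons Nat 2 0 (vcons Nat 1 0 (vcons Nat 0 1 (vnil Nat))))
steps to reach normal form (normal order): 13
already normal: no
first contracted redex: a beta-redex


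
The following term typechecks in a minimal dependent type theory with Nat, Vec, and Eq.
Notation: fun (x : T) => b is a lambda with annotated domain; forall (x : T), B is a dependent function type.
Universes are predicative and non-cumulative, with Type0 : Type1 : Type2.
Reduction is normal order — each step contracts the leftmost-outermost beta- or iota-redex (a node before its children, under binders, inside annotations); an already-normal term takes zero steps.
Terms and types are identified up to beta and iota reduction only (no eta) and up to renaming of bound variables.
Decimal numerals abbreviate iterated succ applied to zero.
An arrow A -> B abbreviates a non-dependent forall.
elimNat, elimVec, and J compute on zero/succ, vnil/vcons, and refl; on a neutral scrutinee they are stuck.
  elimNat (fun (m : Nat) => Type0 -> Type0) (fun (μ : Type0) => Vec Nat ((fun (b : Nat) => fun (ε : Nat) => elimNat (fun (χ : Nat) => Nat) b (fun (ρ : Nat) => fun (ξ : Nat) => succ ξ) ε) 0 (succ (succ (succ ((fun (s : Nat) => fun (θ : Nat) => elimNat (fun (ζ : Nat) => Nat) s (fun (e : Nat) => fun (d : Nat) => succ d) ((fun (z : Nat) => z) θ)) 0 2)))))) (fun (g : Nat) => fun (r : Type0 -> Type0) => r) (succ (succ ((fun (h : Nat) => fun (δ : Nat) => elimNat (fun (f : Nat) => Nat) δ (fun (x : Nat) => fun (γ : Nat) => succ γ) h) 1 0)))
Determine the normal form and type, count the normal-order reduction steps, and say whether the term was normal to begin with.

normal form:
  fun (m : Type0) => Vec Nat 5
the term's type:
  Type0 -> Type0
steps to reach normal form (normal order): 44
already normal: no
first redex: an elimNat iota-redex


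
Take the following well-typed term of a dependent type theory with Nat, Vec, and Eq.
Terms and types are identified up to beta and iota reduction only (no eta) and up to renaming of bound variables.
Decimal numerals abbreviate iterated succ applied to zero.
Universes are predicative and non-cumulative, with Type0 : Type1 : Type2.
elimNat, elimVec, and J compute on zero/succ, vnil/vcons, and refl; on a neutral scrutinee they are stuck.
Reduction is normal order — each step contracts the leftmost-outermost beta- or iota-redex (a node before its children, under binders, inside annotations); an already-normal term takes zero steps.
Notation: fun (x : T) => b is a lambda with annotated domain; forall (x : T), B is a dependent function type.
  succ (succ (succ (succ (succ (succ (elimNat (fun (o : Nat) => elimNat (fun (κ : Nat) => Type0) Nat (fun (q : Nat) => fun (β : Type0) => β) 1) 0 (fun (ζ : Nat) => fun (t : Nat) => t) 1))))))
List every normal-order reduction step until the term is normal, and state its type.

normal-order reduction sequence:
  succ (succ (succ (succ (succ (succ (elimNat (fun (o : Nat) => elimNat (fun (κ : Nat) => Type0) Nat (fun (q : Nat) => fun (β : Type0) => β) 1) 0 (fun (ζ : Nat) => fun (t : Nat) => t) 1))))))
  ~> succ (succ (succ (succ (succ (succ ((fun (o : Nat) => fun (κ : Nat) => κ) 0 (elimNat (fun (q : Nat) => elimNat (fun (β : Nat) => Type0) Nat (fun (ζ : Nat) => fun (t : Type0) => t) 1) 0 (fun (c : Nat) => fun (ξ : Nat) => ξ) 0)))))))
  ~> succ (succ (succ (succ (succ (succ ((fun (o : Nat) => o) (elimNat (fun (κ : Nat) => elimNat (fun (q : Nat) => Type0) Nat (fun (β : Nat) => fun (ζ : Type0) => ζ) 1) 0 (fun (t : Nat) => fun (c : Nat) => c) 0)))))))
  ~> succ (succ (succ (succ (succ (succ (elimNat (fun (o : Nat) => elimNat (fun (κ : Nat) => Type0) Nat (fun (q : Nat) => fun (β : Type0) => β) 1) 0 (fun (ζ : Nat) => fun (t : Nat) => t) 0))))))
  ~> 6
inferred type:
  Nat


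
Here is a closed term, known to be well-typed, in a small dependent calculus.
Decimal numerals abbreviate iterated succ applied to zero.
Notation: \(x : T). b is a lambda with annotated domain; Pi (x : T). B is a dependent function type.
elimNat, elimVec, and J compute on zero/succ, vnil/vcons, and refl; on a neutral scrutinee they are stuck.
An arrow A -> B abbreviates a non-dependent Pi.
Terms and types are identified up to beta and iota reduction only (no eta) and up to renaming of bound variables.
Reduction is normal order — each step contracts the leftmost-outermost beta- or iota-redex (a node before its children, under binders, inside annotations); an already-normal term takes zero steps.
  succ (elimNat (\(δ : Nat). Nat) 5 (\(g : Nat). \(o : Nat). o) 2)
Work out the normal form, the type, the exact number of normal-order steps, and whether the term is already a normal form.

reduced normal form:
  6
inferred type:
  Nat
steps to reach normal form (normal order): 7
already normal: no
first redex: an elimNat iota-redex


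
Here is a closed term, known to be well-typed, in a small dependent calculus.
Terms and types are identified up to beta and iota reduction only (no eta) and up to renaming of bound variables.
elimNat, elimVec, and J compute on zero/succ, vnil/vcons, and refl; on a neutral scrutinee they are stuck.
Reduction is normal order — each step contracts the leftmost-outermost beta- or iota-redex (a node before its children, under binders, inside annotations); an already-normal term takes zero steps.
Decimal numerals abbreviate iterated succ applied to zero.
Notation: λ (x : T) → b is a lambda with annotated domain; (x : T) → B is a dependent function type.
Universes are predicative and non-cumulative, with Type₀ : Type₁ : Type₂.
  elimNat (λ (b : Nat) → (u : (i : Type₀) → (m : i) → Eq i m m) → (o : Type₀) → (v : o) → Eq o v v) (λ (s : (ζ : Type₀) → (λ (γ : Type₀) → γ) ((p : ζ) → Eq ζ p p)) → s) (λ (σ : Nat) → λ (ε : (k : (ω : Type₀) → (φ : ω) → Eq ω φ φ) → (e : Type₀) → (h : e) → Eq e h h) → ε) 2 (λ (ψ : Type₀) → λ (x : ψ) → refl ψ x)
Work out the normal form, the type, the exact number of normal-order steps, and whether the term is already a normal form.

resulting normal form:
  λ (b : Type₀) → λ (u : b) → refl b u
inferred type:
  (b : Type₀) → (u : b) → Eq b u u
reduction steps (normal order): 8
started in normal form: no
first contracted redex: an elimNat iota-redex


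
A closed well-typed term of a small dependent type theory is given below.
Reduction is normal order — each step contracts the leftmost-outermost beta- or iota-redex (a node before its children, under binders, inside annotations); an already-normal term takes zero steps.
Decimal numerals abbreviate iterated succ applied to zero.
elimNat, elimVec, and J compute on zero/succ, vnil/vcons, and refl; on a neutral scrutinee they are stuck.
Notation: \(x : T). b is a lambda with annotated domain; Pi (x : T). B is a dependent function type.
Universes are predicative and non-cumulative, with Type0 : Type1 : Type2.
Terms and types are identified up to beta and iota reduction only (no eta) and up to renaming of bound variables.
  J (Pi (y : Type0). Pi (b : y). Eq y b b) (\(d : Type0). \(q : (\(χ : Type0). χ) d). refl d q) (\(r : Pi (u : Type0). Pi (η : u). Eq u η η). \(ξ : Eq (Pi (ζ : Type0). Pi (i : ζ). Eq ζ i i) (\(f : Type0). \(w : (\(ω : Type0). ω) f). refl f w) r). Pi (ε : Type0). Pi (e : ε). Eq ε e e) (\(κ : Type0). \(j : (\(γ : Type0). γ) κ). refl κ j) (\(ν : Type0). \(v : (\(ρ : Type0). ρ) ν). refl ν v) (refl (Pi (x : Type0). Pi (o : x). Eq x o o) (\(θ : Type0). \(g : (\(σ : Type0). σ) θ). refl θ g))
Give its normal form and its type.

resulting normal form:
  \(y : Type0). \(b : y). refl y b
inferred type:
  Pi (y : Type0). Pi (b : y). Eq y b b


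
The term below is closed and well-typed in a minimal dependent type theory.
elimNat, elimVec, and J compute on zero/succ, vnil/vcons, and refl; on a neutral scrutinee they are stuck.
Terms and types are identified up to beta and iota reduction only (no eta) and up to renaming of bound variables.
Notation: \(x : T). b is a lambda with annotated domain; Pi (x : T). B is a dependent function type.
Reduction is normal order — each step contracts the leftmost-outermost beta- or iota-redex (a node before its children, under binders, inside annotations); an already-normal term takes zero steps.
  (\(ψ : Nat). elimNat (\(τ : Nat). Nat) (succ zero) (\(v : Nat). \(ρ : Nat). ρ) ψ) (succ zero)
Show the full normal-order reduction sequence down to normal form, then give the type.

reduction (normal order):
  (\(ψ : Nat). elimNat (\(τ : Nat). Nat) (succ zero) (\(v : Nat). \(ρ : Nat). ρ) ψ) (succ zero)
  ~> elimNat (\(ψ : Nat). Nat) (succ zero) (\(τ : Nat). \(v : Nat). v) (succ zero)
  ~> (\(ψ : Nat). \(τ : Nat). τ) zero (elimNat (\(v : Nat). Nat) (succ zero) (\(ρ : Nat). \(i : Nat). i) zero)
  ~> (\(ψ : Nat). ψ) (elimNat (\(τ : Nat). Nat) (succ zero) (\(v : Nat). \(ρ : Nat). ρ) zero)
  ~> elimNat (\(ψ : Nat). Nat) (succ zero) (\(τ : Nat). \(v : Nat). v) zero
  ~> succ zero
type:
  Nat


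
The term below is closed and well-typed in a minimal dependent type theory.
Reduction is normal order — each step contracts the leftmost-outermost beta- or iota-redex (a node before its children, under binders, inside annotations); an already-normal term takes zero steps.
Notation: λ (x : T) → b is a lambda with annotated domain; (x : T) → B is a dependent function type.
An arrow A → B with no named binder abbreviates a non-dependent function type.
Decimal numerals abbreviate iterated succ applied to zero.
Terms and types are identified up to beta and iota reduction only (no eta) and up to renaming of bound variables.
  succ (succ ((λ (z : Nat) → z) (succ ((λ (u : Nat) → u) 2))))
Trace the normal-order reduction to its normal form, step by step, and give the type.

normal-order reduction:
  succ (succ ((λ (z : Nat) → z) (succ ((λ (u : Nat) → u) 2))))
  ~> succ (succ (succ ((λ (z : Nat) → z) 2)))
  ~> 5
type:
  Nat


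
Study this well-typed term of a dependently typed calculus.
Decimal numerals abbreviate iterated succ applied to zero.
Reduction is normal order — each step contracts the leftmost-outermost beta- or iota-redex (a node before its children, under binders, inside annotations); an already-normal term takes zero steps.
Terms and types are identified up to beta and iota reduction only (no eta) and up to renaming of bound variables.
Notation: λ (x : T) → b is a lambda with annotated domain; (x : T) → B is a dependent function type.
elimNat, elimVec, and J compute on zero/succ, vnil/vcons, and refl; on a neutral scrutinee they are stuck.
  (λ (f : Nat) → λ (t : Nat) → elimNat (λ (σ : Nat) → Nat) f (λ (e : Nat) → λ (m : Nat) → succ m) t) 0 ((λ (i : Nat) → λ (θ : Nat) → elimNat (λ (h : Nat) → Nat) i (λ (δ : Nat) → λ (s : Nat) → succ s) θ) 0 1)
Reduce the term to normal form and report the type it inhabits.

reduced normal form:
  1
inferred type:
  Nat


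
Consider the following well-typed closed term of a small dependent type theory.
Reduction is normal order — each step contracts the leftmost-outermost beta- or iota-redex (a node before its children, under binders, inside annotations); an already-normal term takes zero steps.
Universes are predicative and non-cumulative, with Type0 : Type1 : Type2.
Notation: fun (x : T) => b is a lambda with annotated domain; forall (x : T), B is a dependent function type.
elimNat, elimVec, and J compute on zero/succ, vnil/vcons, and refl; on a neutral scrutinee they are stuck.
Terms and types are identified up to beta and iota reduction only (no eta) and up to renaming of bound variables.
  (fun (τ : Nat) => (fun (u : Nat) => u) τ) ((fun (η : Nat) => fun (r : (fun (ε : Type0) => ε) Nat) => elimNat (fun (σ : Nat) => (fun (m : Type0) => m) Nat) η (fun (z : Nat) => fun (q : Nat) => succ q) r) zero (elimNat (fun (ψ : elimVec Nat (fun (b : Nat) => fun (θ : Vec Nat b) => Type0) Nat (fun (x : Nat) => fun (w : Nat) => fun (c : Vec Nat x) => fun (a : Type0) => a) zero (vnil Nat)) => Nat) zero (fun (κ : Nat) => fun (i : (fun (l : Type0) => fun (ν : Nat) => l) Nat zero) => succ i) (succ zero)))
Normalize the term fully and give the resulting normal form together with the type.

resulting normal form:
  succ zero
the term's type:
  Nat


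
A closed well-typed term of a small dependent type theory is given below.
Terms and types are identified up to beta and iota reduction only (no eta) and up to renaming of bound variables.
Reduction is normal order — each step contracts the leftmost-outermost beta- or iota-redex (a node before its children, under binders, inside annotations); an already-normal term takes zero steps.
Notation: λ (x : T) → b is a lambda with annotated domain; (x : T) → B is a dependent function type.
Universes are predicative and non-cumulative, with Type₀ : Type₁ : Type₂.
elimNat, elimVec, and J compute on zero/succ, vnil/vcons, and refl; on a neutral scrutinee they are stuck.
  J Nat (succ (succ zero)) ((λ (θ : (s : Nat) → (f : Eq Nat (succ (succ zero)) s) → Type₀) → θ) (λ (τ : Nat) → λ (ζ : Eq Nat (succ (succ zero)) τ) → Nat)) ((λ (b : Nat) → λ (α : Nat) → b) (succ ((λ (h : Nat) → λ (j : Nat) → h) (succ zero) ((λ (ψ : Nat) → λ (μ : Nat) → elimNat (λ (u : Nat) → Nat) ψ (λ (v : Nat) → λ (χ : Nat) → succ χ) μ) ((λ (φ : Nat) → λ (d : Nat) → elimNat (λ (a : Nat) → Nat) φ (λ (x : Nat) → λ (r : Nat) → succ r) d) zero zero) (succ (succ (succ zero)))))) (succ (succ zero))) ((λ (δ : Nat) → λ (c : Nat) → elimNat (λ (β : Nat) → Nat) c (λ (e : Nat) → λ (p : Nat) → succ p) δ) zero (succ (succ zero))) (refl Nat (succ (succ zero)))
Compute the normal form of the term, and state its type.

reduced normal form:
  succ (succ zero)
type:
  Nat
observation: 5 normal-order steps separate the term from its normal form.


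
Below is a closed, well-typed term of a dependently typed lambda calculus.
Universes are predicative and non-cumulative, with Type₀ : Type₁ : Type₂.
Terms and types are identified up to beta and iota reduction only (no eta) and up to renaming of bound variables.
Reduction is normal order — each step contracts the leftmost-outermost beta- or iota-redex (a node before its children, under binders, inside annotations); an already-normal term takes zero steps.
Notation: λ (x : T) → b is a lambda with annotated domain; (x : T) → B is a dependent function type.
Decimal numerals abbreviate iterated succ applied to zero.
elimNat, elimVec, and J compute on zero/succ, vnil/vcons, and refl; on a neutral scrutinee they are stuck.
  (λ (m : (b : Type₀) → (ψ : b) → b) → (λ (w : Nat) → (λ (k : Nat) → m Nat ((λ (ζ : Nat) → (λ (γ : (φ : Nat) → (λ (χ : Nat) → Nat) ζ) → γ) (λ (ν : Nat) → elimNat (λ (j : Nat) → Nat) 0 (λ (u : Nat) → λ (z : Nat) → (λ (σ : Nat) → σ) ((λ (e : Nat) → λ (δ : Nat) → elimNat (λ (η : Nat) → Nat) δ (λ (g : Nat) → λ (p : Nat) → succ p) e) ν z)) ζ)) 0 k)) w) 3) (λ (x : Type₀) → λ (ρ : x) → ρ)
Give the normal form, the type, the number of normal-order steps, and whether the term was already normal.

normal form:
  0
inferred type:
  Nat
normal-order step count: 9
term was already normal: no
first contracted redex: a beta-redex


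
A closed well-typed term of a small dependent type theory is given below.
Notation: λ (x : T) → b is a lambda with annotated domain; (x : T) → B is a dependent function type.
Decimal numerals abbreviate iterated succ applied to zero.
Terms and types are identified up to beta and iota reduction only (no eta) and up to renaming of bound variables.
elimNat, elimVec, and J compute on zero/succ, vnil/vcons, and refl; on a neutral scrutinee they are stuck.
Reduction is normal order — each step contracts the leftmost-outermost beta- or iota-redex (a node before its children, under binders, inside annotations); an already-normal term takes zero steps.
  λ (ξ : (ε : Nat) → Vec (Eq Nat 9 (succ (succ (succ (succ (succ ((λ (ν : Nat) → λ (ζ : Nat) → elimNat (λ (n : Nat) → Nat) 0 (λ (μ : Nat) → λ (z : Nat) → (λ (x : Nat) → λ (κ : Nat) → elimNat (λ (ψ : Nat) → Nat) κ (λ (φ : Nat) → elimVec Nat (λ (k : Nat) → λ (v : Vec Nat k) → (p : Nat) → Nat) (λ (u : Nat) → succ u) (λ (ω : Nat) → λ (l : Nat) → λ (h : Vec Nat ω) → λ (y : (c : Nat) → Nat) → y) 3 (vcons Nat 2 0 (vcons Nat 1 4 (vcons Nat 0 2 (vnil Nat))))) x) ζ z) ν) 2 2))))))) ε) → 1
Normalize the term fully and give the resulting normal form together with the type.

reduced normal form:
  λ (ξ : (ε : Nat) → Vec (Eq Nat 9 9) ε) → 1
inferred type:
  (ξ : (ε : Nat) → Vec (Eq Nat 9 9) ε) → Nat


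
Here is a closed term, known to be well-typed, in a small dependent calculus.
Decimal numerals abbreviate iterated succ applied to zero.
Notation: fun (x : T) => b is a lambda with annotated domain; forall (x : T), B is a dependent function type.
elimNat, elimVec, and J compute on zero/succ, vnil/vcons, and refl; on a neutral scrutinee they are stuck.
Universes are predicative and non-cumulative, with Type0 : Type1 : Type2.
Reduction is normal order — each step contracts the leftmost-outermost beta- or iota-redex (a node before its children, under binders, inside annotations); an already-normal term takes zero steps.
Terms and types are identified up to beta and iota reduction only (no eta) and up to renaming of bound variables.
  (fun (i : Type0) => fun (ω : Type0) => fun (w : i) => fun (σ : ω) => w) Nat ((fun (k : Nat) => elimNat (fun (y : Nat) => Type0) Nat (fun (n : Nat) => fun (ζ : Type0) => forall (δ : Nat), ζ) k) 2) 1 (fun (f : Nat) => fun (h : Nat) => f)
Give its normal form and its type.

resulting normal form:
  1
the term's type:
  Nat
observation: contracting a beta-redex first, the term normalizes in 4 steps.


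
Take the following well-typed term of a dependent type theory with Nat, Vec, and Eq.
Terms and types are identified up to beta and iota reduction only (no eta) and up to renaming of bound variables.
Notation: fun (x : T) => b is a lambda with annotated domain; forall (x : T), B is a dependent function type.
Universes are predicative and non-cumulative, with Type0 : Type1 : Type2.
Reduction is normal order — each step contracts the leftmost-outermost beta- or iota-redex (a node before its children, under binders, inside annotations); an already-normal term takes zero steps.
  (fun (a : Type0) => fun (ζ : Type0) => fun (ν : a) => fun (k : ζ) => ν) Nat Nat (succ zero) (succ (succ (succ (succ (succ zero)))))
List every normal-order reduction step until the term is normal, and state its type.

normal-order reduction sequence:
  (fun (a : Type0) => fun (ζ : Type0) => fun (ν : a) => fun (k : ζ) => ν) Nat Nat (succ zero) (succ (succ (succ (succ (succ zero)))))
  ~> (fun (a : Type0) => fun (ζ : Nat) => fun (ν : a) => ζ) Nat (succ zero) (succ (succ (succ (succ (succ zero)))))
  ~> (fun (a : Nat) => fun (ζ : Nat) => a) (succ zero) (succ (succ (succ (succ (succ zero)))))
  ~> (fun (a : Nat) => succ zero) (succ (succ (succ (succ (succ zero)))))
  ~> succ zero
inferred type:
  Nat


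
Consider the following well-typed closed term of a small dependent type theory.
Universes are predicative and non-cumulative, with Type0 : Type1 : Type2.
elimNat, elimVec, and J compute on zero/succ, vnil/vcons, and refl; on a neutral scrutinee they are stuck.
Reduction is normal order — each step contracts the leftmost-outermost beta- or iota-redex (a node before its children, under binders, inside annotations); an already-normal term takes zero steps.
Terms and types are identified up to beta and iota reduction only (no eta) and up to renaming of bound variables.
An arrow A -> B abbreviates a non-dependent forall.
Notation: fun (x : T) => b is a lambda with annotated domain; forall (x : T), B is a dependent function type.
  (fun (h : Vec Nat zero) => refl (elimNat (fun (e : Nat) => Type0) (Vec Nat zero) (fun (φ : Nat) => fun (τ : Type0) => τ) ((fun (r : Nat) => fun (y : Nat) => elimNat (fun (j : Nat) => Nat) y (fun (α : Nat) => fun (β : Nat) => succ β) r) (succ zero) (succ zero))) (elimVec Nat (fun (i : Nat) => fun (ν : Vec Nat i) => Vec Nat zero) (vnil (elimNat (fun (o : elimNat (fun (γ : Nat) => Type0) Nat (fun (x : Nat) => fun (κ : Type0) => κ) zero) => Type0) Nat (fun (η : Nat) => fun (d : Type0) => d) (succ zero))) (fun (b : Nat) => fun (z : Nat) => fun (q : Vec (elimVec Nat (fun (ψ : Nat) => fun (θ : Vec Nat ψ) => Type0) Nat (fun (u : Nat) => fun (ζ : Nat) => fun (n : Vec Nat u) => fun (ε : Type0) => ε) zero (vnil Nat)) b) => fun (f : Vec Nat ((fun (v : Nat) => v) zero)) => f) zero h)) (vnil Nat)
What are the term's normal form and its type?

normal form:
  refl (Vec Nat zero) (vnil Nat)
type:
  Eq (Vec Nat zero) (vnil Nat) (vnil Nat)


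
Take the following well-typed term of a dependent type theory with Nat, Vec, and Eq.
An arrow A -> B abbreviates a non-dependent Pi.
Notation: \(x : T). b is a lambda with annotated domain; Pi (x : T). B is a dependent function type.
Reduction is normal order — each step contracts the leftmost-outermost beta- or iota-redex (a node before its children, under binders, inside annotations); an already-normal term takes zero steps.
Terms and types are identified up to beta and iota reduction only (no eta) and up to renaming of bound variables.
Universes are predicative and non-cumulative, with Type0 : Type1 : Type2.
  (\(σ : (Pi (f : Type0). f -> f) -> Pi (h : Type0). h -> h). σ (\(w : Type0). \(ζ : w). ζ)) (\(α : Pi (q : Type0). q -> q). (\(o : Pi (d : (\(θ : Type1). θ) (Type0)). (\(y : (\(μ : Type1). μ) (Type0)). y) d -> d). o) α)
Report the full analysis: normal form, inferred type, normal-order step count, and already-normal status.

normal form:
  \(σ : Type0). \(f : σ). f
type:
  Pi (σ : Type0). σ -> σ
reduction steps (normal order): 3
started in normal form: no
first redex: a beta-redex


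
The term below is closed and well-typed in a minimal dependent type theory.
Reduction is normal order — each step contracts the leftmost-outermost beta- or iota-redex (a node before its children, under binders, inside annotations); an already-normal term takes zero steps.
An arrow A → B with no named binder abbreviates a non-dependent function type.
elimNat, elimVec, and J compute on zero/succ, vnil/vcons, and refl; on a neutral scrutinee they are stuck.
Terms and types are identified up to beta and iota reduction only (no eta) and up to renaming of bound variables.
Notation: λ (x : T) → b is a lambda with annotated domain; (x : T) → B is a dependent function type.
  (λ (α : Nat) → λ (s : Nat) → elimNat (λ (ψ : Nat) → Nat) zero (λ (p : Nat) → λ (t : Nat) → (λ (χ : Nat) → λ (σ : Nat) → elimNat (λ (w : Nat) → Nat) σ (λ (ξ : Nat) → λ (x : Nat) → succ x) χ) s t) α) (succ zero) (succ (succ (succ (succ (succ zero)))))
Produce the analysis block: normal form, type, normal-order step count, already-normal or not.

resulting normal form:
  succ (succ (succ (succ (succ zero))))
type:
  Nat
steps to reach normal form (normal order): 24
already normal: no
first redex: a beta-redex


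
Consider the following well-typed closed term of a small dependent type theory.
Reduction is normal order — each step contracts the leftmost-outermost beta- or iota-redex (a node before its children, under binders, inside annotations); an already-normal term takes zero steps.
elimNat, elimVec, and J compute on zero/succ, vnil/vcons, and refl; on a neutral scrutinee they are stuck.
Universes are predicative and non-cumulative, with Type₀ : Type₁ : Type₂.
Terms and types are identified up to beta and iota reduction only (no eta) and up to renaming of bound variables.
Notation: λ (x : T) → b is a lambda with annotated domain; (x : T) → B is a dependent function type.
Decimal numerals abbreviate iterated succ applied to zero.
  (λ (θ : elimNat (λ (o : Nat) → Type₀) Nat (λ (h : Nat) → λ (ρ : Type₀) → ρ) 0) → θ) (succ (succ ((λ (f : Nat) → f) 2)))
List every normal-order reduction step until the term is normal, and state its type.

normal-order reduction sequence:
  (λ (θ : elimNat (λ (o : Nat) → Type₀) Nat (λ (h : Nat) → λ (ρ : Type₀) → ρ) 0) → θ) (succ (succ ((λ (f : Nat) → f) 2)))
  ~> succ (succ ((λ (θ : Nat) → θ) 2))
  ~> 4
inferred type:
  Nat
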